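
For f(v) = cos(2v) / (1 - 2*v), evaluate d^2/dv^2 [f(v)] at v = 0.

4

Use 1/(1 - r) = Σ r^k on the denominator, then take the Cauchy product.
The coefficient of v^2 in the expansion is 2, so f′′(0) = 2! * (2) = 4.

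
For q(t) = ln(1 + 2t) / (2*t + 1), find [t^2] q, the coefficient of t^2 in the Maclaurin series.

Expand 1/(denominator) as a geometric series and multiply by the numerator's series.
q(0) = 0
q′(0) = 2
q′′(0) = -12
Dividing each by k! gives the coefficients c_0, ..., c_2.

-6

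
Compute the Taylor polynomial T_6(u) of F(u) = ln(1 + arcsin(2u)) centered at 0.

Plug the Maclaurin series of the inner function into that of the outer and collect terms.

-1216*u^6/45 + 212*u^5/15 - 20*u^4/3 + 4*u^3 - 2*u^2 + 2*u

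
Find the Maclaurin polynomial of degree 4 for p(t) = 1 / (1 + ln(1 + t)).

Write 1/(1+u) = 1 - u + u^2 - u^3 + ... and substitute the series for u.
[t^0] = 1;  [t^1] = -1;  [t^2] = 3/2;  [t^3] = -7/3;  [t^4] = 11/3.

11*t^4/3 - 7*t^3/3 + 3*t^2/2 - t + 1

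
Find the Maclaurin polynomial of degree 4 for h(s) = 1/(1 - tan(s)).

Substitute the inner expansion into the outer series and collect powers.
h(0) = 1
h′(0) = 1
h′′(0) = 2
h′′′(0) = 8
h^(4)(0) = 40
Then c_k = h^(k)(0)/k! gives each Taylor coefficient.

5*s^4/3 + 4*s^3/3 + s^2 + s + 1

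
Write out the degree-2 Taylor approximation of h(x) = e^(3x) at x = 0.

9*x^2/2 + 3*x + 1

h(0) = 1
h′(0) = 3
h′′(0) = 9
The Taylor polynomial is Σ h^(k)(0)/k! · x^k.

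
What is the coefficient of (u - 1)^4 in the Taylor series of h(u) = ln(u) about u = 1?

h(1) = 0
h′(1) = 1
h′′(1) = -1
h′′′(1) = 2
h^(4)(1) = -6
So c_4 = h^(4)(1)/4! = -1/4.

-1/4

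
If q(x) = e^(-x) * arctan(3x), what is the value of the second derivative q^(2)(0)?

Take the Cauchy product of the two expansions.
From the series, [x^2] q = -3; multiply by 2! = 2 to get -6.

-6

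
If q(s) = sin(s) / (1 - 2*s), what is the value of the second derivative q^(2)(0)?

4

Multiply the numerator's expansion by the denominator's geometric series.
From the series, [s^2] q = 2; multiply by 2! = 2 to get 4.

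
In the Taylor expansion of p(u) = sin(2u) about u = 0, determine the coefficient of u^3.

-4/3

Apply the Taylor formula c_k = f^(k)(a)/k!.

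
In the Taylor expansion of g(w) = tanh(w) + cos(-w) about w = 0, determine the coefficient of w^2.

-1/2

Add the two expansions coefficient-wise.
So c_2 = g′′(0)/2! = -1/2.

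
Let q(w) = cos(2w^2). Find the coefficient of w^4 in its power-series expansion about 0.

q(0) = 1
q′(0) = 0
q′′(0) = 0
q′′′(0) = 0
q^(4)(0) = -48
So c_4 = q^(4)(0)/4! = -2.

-2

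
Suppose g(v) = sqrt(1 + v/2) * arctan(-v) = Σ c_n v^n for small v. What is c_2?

Multiply the two series term by term and collect like powers.
g(0) = 0
g′(0) = -1
g′′(0) = -1/2
Then c_k = g^(k)(0)/k! gives each Taylor coefficient.

-1/4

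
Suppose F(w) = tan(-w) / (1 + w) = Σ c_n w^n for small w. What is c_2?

Multiply the two series term by term and collect like powers.
F(0) = 0
F′(0) = -1
F′′(0) = 2
Then c_k = F^(k)(0)/k! gives each Taylor coefficient.

1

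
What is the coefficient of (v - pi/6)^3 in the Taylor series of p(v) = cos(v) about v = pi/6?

Use the known series and substitute for the argument.
[(v - pi/6)^0] = sqrt(3)/2;  [(v - pi/6)^1] = -1/2;  [(v - pi/6)^2] = -sqrt(3)/4;  [(v - pi/6)^3] = 1/12.
So c_3 = p′′′(pi/6)/3! = 1/12.

1/12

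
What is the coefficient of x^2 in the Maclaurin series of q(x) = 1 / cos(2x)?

Write the quotient as an unknown series and match coefficients against numerator = denominator · series.
q(0) = 1
q′(0) = 0
q′′(0) = 4

2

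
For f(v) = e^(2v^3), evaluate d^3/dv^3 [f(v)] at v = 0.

Compute the successive derivatives at the expansion point and divide by k!.
The coefficient of v^3 in the expansion is 2, so f′′′(0) = 3! * (2) = 12.

12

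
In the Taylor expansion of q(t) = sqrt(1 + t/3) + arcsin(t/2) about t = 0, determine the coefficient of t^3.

Add the two expansions coefficient-wise.
[t^0] = 1;  [t^1] = 2/3;  [t^2] = -1/72;  [t^3] = 5/216.

5/216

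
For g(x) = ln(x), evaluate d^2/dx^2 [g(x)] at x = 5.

-1/25

The coefficient of (x - 5)^2 in the expansion is -1/50, so g′′(5) = 2! * (-1/50) = -1/25.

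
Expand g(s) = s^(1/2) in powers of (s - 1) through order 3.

g(1) = 1
g′(1) = 1/2
g′′(1) = -1/4
g′′′(1) = 3/8

(s - 1)^3/16 - (s - 1)^2/8 + (s - 1)/2 + 1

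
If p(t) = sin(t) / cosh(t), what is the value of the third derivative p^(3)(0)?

Divide the numerator series by the denominator series (power-series long division).
The coefficient of t^3 in the expansion is -2/3, so p′′′(0) = 3! * (-2/3) = -4.

-4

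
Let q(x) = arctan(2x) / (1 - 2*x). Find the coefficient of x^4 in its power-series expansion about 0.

32/3

Use 1/(1 - r) = Σ r^k on the denominator, then take the Cauchy product.
[x^0] = 0;  [x^1] = 2;  [x^2] = 4;  [x^3] = 16/3;  [x^4] = 32/3.
So c_4 = q^(4)(0)/4! = 32/3.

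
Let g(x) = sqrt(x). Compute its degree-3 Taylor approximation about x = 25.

g(25) = 5
g′(25) = 1/10
g′′(25) = -1/500
g′′′(25) = 3/25000

(x - 25)^3/50000 - (x - 25)^2/1000 + (x - 25)/10 + 5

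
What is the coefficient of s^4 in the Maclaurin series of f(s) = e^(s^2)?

Apply the Taylor formula c_k = f^(k)(a)/k!.
f(0) = 1
f′(0) = 0
f′′(0) = 2
f′′′(0) = 0
f^(4)(0) = 12
Then c_k = f^(k)(0)/k! gives each Taylor coefficient.

1/2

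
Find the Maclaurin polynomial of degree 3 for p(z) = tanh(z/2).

Compute the successive derivatives at the expansion point and divide by k!.
p(0) = 0
p′(0) = 1/2
p′′(0) = 0
p′′′(0) = -1/4

-z^3/24 + z/2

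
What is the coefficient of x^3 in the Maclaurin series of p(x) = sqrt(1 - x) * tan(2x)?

29/12

Take the Cauchy product of the two expansions.
p(0) = 0
p′(0) = 2
p′′(0) = -2
p′′′(0) = 29/2
So c_3 = p′′′(0)/3! = 29/12.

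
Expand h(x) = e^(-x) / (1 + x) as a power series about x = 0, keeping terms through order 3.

Write out both Maclaurin series and multiply, keeping only the needed powers.

-8*x^3/3 + 5*x^2/2 - 2*x + 1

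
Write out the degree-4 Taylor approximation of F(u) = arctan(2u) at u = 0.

-8*u^3/3 + 2*u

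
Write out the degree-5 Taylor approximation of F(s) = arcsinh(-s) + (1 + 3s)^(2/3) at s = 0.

Add the two expansions coefficient-wise.
[s^0] = 1;  [s^1] = 1;  [s^2] = -1;  [s^3] = 3/2;  [s^4] = -7/3;  [s^5] = 551/120.

551*s^5/120 - 7*s^4/3 + 3*s^3/2 - s^2 + s + 1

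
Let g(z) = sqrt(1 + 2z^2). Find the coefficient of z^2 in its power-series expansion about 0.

1

Compute the successive derivatives at the expansion point and divide by k!.
g(0) = 1
g′(0) = 0
g′′(0) = 2
So c_2 = g′′(0)/2! = 1.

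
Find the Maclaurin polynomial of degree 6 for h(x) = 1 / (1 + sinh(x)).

Write 1/(1+u) = 1 - u + u^2 - u^3 + ... and substitute the series for u.

77*x^6/45 - 181*x^5/120 + 4*x^4/3 - 7*x^3/6 + x^2 - x + 1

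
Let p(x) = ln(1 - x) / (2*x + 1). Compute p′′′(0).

Expand 1/(denominator) as a geometric series and multiply by the numerator's series.
The coefficient of x^3 in the expansion is -10/3, so p′′′(0) = 3! * (-10/3) = -20.

-20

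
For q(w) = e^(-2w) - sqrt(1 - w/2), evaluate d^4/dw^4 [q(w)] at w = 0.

Add the two expansions coefficient-wise.
From the series, [w^4] q = 4111/6144; multiply by 4! = 24 to get 4111/256.

4111/256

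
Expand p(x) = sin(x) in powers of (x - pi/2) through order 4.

p(pi/2) = 1
p′(pi/2) = 0
p′′(pi/2) = -1
p′′′(pi/2) = 0
p^(4)(pi/2) = 1
Then c_k = p^(k)(pi/2)/k! gives each Taylor coefficient.

(x - pi/2)^4/24 - (x - pi/2)^2/2 + 1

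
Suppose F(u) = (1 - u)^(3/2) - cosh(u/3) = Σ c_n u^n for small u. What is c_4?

713/31104

Add the two expansions coefficient-wise.
F(0) = 0
F′(0) = -3/2
F′′(0) = 23/36
F′′′(0) = 3/8
F^(4)(0) = 713/1296
Dividing each by k! gives the coefficients c_0, ..., c_4.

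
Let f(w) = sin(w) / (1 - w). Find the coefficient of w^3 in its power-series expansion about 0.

Expand each factor separately, then convolve coefficients.
f(0) = 0
f′(0) = 1
f′′(0) = 2
f′′′(0) = 5
Then c_k = f^(k)(0)/k! gives each Taylor coefficient.

5/6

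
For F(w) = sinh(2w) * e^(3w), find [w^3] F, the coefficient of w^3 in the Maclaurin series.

31/3

Write out both Maclaurin series and multiply, keeping only the needed powers.
F(0) = 0
F′(0) = 2
F′′(0) = 12
F′′′(0) = 62
Then c_k = F^(k)(0)/k! gives each Taylor coefficient.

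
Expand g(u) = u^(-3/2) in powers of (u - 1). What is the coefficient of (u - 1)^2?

15/8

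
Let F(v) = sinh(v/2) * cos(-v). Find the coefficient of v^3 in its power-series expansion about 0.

Take the Cauchy product of the two expansions.
So c_3 = F′′′(0)/3! = -11/48.

-11/48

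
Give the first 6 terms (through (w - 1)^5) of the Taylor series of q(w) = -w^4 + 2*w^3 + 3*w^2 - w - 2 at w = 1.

Apply the Taylor formula c_k = f^(k)(a)/k!.
q(1) = 1
q′(1) = 7
q′′(1) = 6
q′′′(1) = -12
q^(4)(1) = -24
q^(5)(1) = 0
The Taylor polynomial is Σ q^(k)(1)/k! · (w - 1)^k.

-(w - 1)^4 - 2*(w - 1)^3 + 3*(w - 1)^2 + 7*(w - 1) + 1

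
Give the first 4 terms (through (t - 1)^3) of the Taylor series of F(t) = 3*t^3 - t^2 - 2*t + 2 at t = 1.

3*(t - 1)^3 + 8*(t - 1)^2 + 5*(t - 1) + 2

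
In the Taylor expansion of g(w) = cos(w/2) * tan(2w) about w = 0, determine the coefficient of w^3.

Expand each factor separately, then convolve coefficients.
g(0) = 0
g′(0) = 2
g′′(0) = 0
g′′′(0) = 29/2
So c_3 = g′′′(0)/3! = 29/12.

29/12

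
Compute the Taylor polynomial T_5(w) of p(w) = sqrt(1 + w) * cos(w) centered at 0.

13*w^5/768 + 25*w^4/384 - 3*w^3/16 - 5*w^2/8 + w/2 + 1

Multiply the two series term by term and collect like powers.
p(0) = 1
p′(0) = 1/2
p′′(0) = -5/4
p′′′(0) = -9/8
p^(4)(0) = 25/16
p^(5)(0) = 65/32
Then c_k = p^(k)(0)/k! gives each Taylor coefficient.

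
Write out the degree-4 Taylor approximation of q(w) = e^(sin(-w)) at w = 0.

-w^4/8 + w^2/2 - w + 1

Plug the Maclaurin series of the inner function into that of the outer and collect terms.
q(0) = 1
q′(0) = -1
q′′(0) = 1
q′′′(0) = 0
q^(4)(0) = -3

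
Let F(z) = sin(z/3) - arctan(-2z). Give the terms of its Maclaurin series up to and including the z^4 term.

Combine the two series term by term.
F(0) = 0
F′(0) = 7/3
F′′(0) = 0
F′′′(0) = -433/27
F^(4)(0) = 0
Dividing each by k! gives the coefficients c_0, ..., c_4.

-433*z^3/162 + 7*z/3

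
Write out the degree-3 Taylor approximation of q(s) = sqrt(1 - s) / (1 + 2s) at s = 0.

-157*s^3/16 + 39*s^2/8 - 5*s/2 + 1

Expand each factor separately, then convolve coefficients.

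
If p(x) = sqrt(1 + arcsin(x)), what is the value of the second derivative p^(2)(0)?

Plug the Maclaurin series of the inner function into that of the outer and collect terms.
From the series, [x^2] p = -1/8; multiply by 2! = 2 to get -1/4.

-1/4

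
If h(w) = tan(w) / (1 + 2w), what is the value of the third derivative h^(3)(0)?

Write out both Maclaurin series and multiply, keeping only the needed powers.
The coefficient of w^3 in the expansion is 13/3, so h′′′(0) = 3! * (13/3) = 26.

26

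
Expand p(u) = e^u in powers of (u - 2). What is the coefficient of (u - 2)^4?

p(2) = e^(2)
p′(2) = e^(2)
p′′(2) = e^(2)
p′′′(2) = e^(2)
p^(4)(2) = e^(2)
The Taylor polynomial is Σ p^(k)(2)/k! · (u - 2)^k.

e^(2)/24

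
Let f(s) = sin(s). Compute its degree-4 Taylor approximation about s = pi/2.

f(pi/2) = 1
f′(pi/2) = 0
f′′(pi/2) = -1
f′′′(pi/2) = 0
f^(4)(pi/2) = 1
Then c_k = f^(k)(pi/2)/k! gives each Taylor coefficient.

(s - pi/2)^4/24 - (s - pi/2)^2/2 + 1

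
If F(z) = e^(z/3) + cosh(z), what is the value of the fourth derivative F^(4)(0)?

Expand each term separately and add.
From the series, [z^4] F = 41/972; multiply by 4! = 24 to get 82/81.

82/81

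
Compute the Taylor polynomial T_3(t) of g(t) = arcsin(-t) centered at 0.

-t^3/6 - t

Apply the Taylor formula c_k = f^(k)(a)/k!.
g(0) = 0
g′(0) = -1
g′′(0) = 0
g′′′(0) = -1
Dividing each by k! gives the coefficients c_0, ..., c_3.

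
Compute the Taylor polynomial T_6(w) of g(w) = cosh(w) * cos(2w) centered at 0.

Expand each factor separately, then convolve coefficients.

13*w^6/80 - 7*w^4/24 - 3*w^2/2 + 1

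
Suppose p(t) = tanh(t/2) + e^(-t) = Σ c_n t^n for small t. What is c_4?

1/24

Expand each term separately and add.
p(0) = 1
p′(0) = -1/2
p′′(0) = 1
p′′′(0) = -5/4
p^(4)(0) = 1
The Taylor polynomial is Σ p^(k)(0)/k! · t^k.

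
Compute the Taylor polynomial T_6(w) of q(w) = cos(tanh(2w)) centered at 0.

-236*w^6/15 + 6*w^4 - 2*w^2 + 1

Substitute the inner expansion into the outer series and collect powers.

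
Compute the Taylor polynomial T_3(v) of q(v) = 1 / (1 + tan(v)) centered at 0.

Expand as Σ (-1)^k u^k with u equal to the inner function's series.
q(0) = 1
q′(0) = -1
q′′(0) = 2
q′′′(0) = -8
The Taylor polynomial is Σ q^(k)(0)/k! · v^k.

-4*v^3/3 + v^2 - v + 1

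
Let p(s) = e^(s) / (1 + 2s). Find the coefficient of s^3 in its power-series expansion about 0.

Multiply the two series term by term and collect like powers.

-29/6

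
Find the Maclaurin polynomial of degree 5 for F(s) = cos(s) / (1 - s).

Expand each factor separately, then convolve coefficients.
[s^0] = 1;  [s^1] = 1;  [s^2] = 1/2;  [s^3] = 1/2;  [s^4] = 13/24;  [s^5] = 13/24.

13*s^5/24 + 13*s^4/24 + s^3/2 + s^2/2 + s + 1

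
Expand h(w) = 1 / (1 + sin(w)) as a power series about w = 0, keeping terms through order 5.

-61*w^5/120 + 2*w^4/3 - 5*w^3/6 + w^2 - w + 1

Expand as Σ (-1)^k u^k with u equal to the inner function's series.
h(0) = 1
h′(0) = -1
h′′(0) = 2
h′′′(0) = -5
h^(4)(0) = 16
h^(5)(0) = -61
Then c_k = h^(k)(0)/k! gives each Taylor coefficient.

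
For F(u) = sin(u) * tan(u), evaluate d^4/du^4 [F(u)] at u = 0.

4

Multiply the two series term by term and collect like powers.
From the series, [u^4] F = 1/6; multiply by 4! = 24 to get 4.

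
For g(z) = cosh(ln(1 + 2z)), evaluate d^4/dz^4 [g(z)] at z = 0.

Plug the Maclaurin series of the inner function into that of the outer and collect terms.
The coefficient of z^4 in the expansion is 8, so g^(4)(0) = 4! * (8) = 192.

192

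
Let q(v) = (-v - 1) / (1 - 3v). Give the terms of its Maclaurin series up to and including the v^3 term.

Distribute the polynomial across the series and collect like powers.
[v^0] = -1;  [v^1] = -4;  [v^2] = -12;  [v^3] = -36.

-36*v^3 - 12*v^2 - 4*v - 1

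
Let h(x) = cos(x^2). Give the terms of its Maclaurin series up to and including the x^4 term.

1 - x^4/2

Apply the Taylor formula c_k = f^(k)(a)/k!.
[x^0] = 1;  [x^1] = 0;  [x^2] = 0;  [x^3] = 0;  [x^4] = -1/2.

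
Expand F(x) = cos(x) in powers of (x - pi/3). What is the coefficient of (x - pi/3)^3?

F(pi/3) = 1/2
F′(pi/3) = -sqrt(3)/2
F′′(pi/3) = -1/2
F′′′(pi/3) = sqrt(3)/2
So c_3 = F′′′(pi/3)/3! = sqrt(3)/12.

sqrt(3)/12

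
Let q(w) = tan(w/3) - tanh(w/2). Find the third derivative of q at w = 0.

Add the two expansions coefficient-wise.
From the series, [w^3] q = 35/648; multiply by 3! = 6 to get 35/108.

35/108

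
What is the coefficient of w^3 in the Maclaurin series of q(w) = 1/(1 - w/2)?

1/8

Differentiate repeatedly and evaluate at the center.
q(0) = 1
q′(0) = 1/2
q′′(0) = 1/2
q′′′(0) = 3/4
So c_3 = q′′′(0)/3! = 1/8.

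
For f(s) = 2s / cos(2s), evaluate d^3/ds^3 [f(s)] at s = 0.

24

Write the quotient as an unknown series and match coefficients against numerator = denominator · series.
The coefficient of s^3 in the expansion is 4, so f′′′(0) = 3! * (4) = 24.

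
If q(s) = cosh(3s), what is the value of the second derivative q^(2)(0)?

Apply the Taylor formula c_k = f^(k)(a)/k!.
The coefficient of s^2 in the expansion is 9/2, so q′′(0) = 2! * (9/2) = 9.

9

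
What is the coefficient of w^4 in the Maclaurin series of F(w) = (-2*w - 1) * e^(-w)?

Multiply each power in the prefactor through the base expansion.
F(0) = -1
F′(0) = -1
F′′(0) = 3
F′′′(0) = -5
F^(4)(0) = 7
So c_4 = F^(4)(0)/4! = 7/24.

7/24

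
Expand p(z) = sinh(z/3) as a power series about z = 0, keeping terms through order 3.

z^3/162 + z/3

Apply the Taylor formula c_k = f^(k)(a)/k!.
p(0) = 0
p′(0) = 1/3
p′′(0) = 0
p′′′(0) = 1/27
The Taylor polynomial is Σ p^(k)(0)/k! · z^k.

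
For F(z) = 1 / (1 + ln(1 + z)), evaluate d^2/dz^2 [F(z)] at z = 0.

3

Use the geometric series for the reciprocal, then substitute.
From the series, [z^2] F = 3/2; multiply by 2! = 2 to get 3.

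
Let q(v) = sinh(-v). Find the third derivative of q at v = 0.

The coefficient of v^3 in the expansion is -1/6, so q′′′(0) = 3! * (-1/6) = -1.

-1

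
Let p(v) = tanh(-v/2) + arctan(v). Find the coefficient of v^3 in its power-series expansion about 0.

Expand each term separately and add.
p(0) = 0
p′(0) = 1/2
p′′(0) = 0
p′′′(0) = -7/4
Dividing each by k! gives the coefficients c_0, ..., c_3.

-7/24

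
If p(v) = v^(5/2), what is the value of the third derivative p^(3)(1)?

The coefficient of (v - 1)^3 in the expansion is 5/16, so p′′′(1) = 3! * (5/16) = 15/8.

15/8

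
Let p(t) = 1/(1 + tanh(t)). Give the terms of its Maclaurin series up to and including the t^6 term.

2*t^6/45 - 2*t^5/15 + t^4/3 - 2*t^3/3 + t^2 - t + 1

Compose series: expand the inner function first, then feed it into the outer expansion.
p(0) = 1
p′(0) = -1
p′′(0) = 2
p′′′(0) = -4
p^(4)(0) = 8
p^(5)(0) = -16
p^(6)(0) = 32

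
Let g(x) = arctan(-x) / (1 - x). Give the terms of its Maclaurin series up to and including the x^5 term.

-13*x^5/15 - 2*x^4/3 - 2*x^3/3 - x^2 - x

Multiply the two series term by term and collect like powers.
g(0) = 0
g′(0) = -1
g′′(0) = -2
g′′′(0) = -4
g^(4)(0) = -16
g^(5)(0) = -104
The Taylor polynomial is Σ g^(k)(0)/k! · x^k.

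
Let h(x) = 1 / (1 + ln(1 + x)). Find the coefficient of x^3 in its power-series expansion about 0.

-7/3

Expand as Σ (-1)^k u^k with u equal to the inner function's series.
h(0) = 1
h′(0) = -1
h′′(0) = 3
h′′′(0) = -14
So c_3 = h′′′(0)/3! = -7/3.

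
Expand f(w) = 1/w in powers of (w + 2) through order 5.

-(w + 2)^5/64 - (w + 2)^4/32 - (w + 2)^3/16 - (w + 2)^2/8 - (w + 2)/4 - 1/2

Differentiate repeatedly and evaluate at the center.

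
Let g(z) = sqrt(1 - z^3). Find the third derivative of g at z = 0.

-3

From the series, [z^3] g = -1/2; multiply by 3! = 6 to get -3.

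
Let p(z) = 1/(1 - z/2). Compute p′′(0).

The coefficient of z^2 in the expansion is 1/4, so p′′(0) = 2! * (1/4) = 1/2.

1/2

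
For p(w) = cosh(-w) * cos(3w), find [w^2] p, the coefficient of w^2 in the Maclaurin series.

-4

Multiply the two series term by term and collect like powers.
[w^0] = 1;  [w^1] = 0;  [w^2] = -4.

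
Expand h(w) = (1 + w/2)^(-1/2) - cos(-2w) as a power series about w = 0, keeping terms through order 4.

-3991*w^4/6144 - 5*w^3/128 + 67*w^2/32 - w/4

Combine the two series term by term.
h(0) = 0
h′(0) = -1/4
h′′(0) = 67/16
h′′′(0) = -15/64
h^(4)(0) = -3991/256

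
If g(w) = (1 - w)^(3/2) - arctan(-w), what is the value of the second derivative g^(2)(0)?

Add the two expansions coefficient-wise.
The coefficient of w^2 in the expansion is 3/8, so g′′(0) = 2! * (3/8) = 3/4.

3/4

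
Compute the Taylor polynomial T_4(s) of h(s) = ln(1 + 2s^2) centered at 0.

h(0) = 0
h′(0) = 0
h′′(0) = 4
h′′′(0) = 0
h^(4)(0) = -48

-2*s^4 + 2*s^2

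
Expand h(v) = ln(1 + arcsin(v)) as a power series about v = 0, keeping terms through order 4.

Compose series: expand the inner function first, then feed it into the outer expansion.
h(0) = 0
h′(0) = 1
h′′(0) = -1
h′′′(0) = 3
h^(4)(0) = -10

-5*v^4/12 + v^3/2 - v^2/2 + v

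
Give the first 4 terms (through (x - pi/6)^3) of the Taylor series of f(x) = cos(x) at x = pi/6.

Compute the successive derivatives at the expansion point and divide by k!.
f(pi/6) = sqrt(3)/2
f′(pi/6) = -1/2
f′′(pi/6) = -sqrt(3)/2
f′′′(pi/6) = 1/2

(x - pi/6)^3/12 - sqrt(3)*(x - pi/6)^2/4 - (x - pi/6)/2 + sqrt(3)/2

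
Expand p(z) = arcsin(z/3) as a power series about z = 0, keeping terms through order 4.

z^3/162 + z/3

[z^0] = 0;  [z^1] = 1/3;  [z^2] = 0;  [z^3] = 1/162;  [z^4] = 0.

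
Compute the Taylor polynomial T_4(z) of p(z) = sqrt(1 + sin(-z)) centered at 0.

z^4/384 + z^3/48 - z^2/8 - z/2 + 1

Let u equal the inner series; expand the outer function in u and truncate.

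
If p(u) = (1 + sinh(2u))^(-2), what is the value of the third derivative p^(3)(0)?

-208

Substitute the inner expansion into the outer series and collect powers.
The coefficient of u^3 in the expansion is -104/3, so p′′′(0) = 3! * (-104/3) = -208.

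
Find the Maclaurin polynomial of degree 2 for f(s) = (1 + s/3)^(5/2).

5*s^2/24 + 5*s/6 + 1

f(0) = 1
f′(0) = 5/6
f′′(0) = 5/12
Dividing each by k! gives the coefficients c_0, ..., c_2.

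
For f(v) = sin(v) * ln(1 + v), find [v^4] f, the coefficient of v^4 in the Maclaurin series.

1/6

Multiply the two series term by term and collect like powers.
[v^0] = 0;  [v^1] = 0;  [v^2] = 1;  [v^3] = -1/2;  [v^4] = 1/6.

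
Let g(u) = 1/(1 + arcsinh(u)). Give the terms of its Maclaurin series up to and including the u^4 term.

Substitute the inner expansion into the outer series and collect powers.
g(0) = 1
g′(0) = -1
g′′(0) = 2
g′′′(0) = -5
g^(4)(0) = 16
The Taylor polynomial is Σ g^(k)(0)/k! · u^k.

2*u^4/3 - 5*u^3/6 + u^2 - u + 1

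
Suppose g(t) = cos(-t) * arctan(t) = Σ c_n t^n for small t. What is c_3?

Write out both Maclaurin series and multiply, keeping only the needed powers.
g(0) = 0
g′(0) = 1
g′′(0) = 0
g′′′(0) = -5
So c_3 = g′′′(0)/3! = -5/6.

-5/6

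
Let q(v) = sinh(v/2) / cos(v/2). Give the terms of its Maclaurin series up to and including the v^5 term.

Invert the denominator's series and multiply.
q(0) = 0
q′(0) = 1/2
q′′(0) = 0
q′′′(0) = 1/2
q^(4)(0) = 0
q^(5)(0) = 9/8
Dividing each by k! gives the coefficients c_0, ..., c_5.

3*v^5/320 + v^3/12 + v/2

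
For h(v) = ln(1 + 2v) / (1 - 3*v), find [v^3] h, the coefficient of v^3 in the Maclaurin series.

44/3

Use 1/(1 - r) = Σ r^k on the denominator, then take the Cauchy product.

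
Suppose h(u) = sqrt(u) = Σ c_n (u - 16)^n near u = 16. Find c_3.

Differentiate repeatedly and evaluate at the center.
h(16) = 4
h′(16) = 1/8
h′′(16) = -1/256
h′′′(16) = 3/8192
Then c_k = h^(k)(16)/k! gives each Taylor coefficient.

1/16384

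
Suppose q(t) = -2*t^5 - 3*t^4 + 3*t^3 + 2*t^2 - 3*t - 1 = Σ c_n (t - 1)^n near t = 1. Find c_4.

q(1) = -4
q′(1) = -12
q′′(1) = -54
q′′′(1) = -174
q^(4)(1) = -312
So c_4 = q^(4)(1)/4! = -13.

-13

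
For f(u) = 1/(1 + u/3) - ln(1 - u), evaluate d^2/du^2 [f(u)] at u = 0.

Expand each term separately and add.
From the series, [u^2] f = 11/18; multiply by 2! = 2 to get 11/9.

11/9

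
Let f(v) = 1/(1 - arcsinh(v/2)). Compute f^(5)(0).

69/32

Plug the Maclaurin series of the inner function into that of the outer and collect terms.
The coefficient of v^5 in the expansion is 23/1280, so f^(5)(0) = 5! * (23/1280) = 69/32.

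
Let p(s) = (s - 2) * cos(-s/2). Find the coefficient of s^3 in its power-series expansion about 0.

Multiply each power in the prefactor through the base expansion.
[s^0] = -2;  [s^1] = 1;  [s^2] = 1/4;  [s^3] = -1/8.
So c_3 = p′′′(0)/3! = -1/8.

-1/8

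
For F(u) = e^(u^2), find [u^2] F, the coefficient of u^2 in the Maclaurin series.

1

F(0) = 1
F′(0) = 0
F′′(0) = 2
The Taylor polynomial is Σ F^(k)(0)/k! · u^k.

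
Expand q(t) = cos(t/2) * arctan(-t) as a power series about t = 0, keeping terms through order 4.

11*t^3/24 - t

Multiply the two series term by term and collect like powers.
q(0) = 0
q′(0) = -1
q′′(0) = 0
q′′′(0) = 11/4
q^(4)(0) = 0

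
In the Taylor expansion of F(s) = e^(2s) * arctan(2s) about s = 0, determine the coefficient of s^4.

Expand each factor separately, then convolve coefficients.
F(0) = 0
F′(0) = 2
F′′(0) = 8
F′′′(0) = 8
F^(4)(0) = -64
So c_4 = F^(4)(0)/4! = -8/3.

-8/3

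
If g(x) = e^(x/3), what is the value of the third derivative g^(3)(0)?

The coefficient of x^3 in the expansion is 1/162, so g′′′(0) = 3! * (1/162) = 1/27.

1/27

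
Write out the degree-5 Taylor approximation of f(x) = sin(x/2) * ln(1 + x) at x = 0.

Multiply the two series term by term and collect like powers.
f(0) = 0
f′(0) = 0
f′′(0) = 1
f′′′(0) = -3/2
f^(4)(0) = 7/2
f^(5)(0) = -55/4

-11*x^5/96 + 7*x^4/48 - x^3/4 + x^2/2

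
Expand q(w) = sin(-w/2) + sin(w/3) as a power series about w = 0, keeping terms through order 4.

19*w^3/1296 - w/6

Combine the two series term by term.
q(0) = 0
q′(0) = -1/6
q′′(0) = 0
q′′′(0) = 19/216
q^(4)(0) = 0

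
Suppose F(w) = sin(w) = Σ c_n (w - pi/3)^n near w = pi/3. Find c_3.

-1/12

Apply the Taylor formula c_k = f^(k)(a)/k!.
F(pi/3) = sqrt(3)/2
F′(pi/3) = 1/2
F′′(pi/3) = -sqrt(3)/2
F′′′(pi/3) = -1/2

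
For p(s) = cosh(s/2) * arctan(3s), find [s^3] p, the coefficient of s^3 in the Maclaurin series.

-69/8

Multiply the two series term by term and collect like powers.
[s^0] = 0;  [s^1] = 3;  [s^2] = 0;  [s^3] = -69/8.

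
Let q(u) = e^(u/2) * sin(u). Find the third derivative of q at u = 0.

-1/4

Take the Cauchy product of the two expansions.
From the series, [u^3] q = -1/24; multiply by 3! = 6 to get -1/4.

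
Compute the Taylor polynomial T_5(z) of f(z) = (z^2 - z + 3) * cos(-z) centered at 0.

Multiply each power in the prefactor through the base expansion.

-z^5/24 - 3*z^4/8 + z^3/2 - z^2/2 - z + 3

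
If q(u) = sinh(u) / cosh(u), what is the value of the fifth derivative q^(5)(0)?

16

Invert the denominator's series and multiply.
The coefficient of u^5 in the expansion is 2/15, so q^(5)(0) = 5! * (2/15) = 16.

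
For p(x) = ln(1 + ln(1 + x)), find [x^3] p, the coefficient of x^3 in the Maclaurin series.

7/6

Compose series: expand the inner function first, then feed it into the outer expansion.
p(0) = 0
p′(0) = 1
p′′(0) = -2
p′′′(0) = 7
So c_3 = p′′′(0)/3! = 7/6.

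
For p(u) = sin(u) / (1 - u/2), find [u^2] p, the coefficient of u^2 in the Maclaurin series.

Write out both Maclaurin series and multiply, keeping only the needed powers.
[u^0] = 0;  [u^1] = 1;  [u^2] = 1/2.

1/2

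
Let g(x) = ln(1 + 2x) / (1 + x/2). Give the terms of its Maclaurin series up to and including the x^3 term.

25*x^3/6 - 3*x^2 + 2*x

Take the Cauchy product of the two expansions.
g(0) = 0
g′(0) = 2
g′′(0) = -6
g′′′(0) = 25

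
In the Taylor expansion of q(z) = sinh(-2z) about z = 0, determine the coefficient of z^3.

q(0) = 0
q′(0) = -2
q′′(0) = 0
q′′′(0) = -8
So c_3 = q′′′(0)/3! = -4/3.

-4/3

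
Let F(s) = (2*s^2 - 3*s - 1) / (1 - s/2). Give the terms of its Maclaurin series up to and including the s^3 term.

Shift and add copies of the series according to the polynomial's terms.
F(0) = -1
F′(0) = -7/2
F′′(0) = 1/2
F′′′(0) = 3/4

s^3/8 + s^2/4 - 7*s/2 - 1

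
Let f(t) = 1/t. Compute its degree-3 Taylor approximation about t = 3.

-(t - 3)^3/81 + (t - 3)^2/27 - (t - 3)/9 + 1/3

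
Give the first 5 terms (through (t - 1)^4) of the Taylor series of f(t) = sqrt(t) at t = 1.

-5*(t - 1)^4/128 + (t - 1)^3/16 - (t - 1)^2/8 + (t - 1)/2 + 1

Compute the successive derivatives at the expansion point and divide by k!.
[(t - 1)^0] = 1;  [(t - 1)^1] = 1/2;  [(t - 1)^2] = -1/8;  [(t - 1)^3] = 1/16;  [(t - 1)^4] = -5/128.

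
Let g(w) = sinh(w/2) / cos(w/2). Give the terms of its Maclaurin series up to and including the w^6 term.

3*w^5/320 + w^3/12 + w/2

Divide the numerator series by the denominator series (power-series long division).
[w^0] = 0;  [w^1] = 1/2;  [w^2] = 0;  [w^3] = 1/12;  [w^4] = 0;  [w^5] = 3/320;  [w^6] = 0.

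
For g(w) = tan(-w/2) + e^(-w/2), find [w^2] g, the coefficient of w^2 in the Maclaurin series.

1/8

Add the two expansions coefficient-wise.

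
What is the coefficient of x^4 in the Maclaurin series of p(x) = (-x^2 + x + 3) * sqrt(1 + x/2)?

Shift and add copies of the series according to the polynomial's terms.
p(0) = 3
p′(0) = 7/4
p′′(0) = -27/16
p′′′(0) = -99/64
p^(4)(0) = 195/256
So c_4 = p^(4)(0)/4! = 65/2048.

65/2048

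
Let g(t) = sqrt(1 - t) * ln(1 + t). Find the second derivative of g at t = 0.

Write out both Maclaurin series and multiply, keeping only the needed powers.
From the series, [t^2] g = -1; multiply by 2! = 2 to get -2.

-2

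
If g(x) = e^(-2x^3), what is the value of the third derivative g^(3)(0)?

From the series, [x^3] g = -2; multiply by 3! = 6 to get -12.

-12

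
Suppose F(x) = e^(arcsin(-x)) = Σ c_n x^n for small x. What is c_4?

Compose series: expand the inner function first, then feed it into the outer expansion.
F(0) = 1
F′(0) = -1
F′′(0) = 1
F′′′(0) = -2
F^(4)(0) = 5
So c_4 = F^(4)(0)/4! = 5/24.

5/24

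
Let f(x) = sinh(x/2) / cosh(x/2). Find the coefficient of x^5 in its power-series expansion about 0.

1/240

Invert the denominator's series and multiply.
[x^0] = 0;  [x^1] = 1/2;  [x^2] = 0;  [x^3] = -1/24;  [x^4] = 0;  [x^5] = 1/240.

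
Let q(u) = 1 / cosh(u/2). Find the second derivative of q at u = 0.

Invert the denominator's series and multiply.
The coefficient of u^2 in the expansion is -1/8, so q′′(0) = 2! * (-1/8) = -1/4.

-1/4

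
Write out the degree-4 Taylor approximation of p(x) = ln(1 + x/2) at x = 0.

p(0) = 0
p′(0) = 1/2
p′′(0) = -1/4
p′′′(0) = 1/4
p^(4)(0) = -3/8

-x^4/64 + x^3/24 - x^2/8 + x/2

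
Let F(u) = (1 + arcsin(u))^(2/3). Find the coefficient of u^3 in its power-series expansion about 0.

Let u equal the inner series; expand the outer function in u and truncate.
F(0) = 1
F′(0) = 2/3
F′′(0) = -2/9
F′′′(0) = 26/27
The Taylor polynomial is Σ F^(k)(0)/k! · u^k.

13/81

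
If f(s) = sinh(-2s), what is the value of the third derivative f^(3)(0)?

-8

The coefficient of s^3 in the expansion is -4/3, so f′′′(0) = 3! * (-4/3) = -8.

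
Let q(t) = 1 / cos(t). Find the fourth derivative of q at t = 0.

5

Write the quotient as an unknown series and match coefficients against numerator = denominator · series.
The coefficient of t^4 in the expansion is 5/24, so q^(4)(0) = 4! * (5/24) = 5.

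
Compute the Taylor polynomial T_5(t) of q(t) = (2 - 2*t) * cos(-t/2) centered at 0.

Distribute the polynomial across the series and collect like powers.
q(0) = 2
q′(0) = -2
q′′(0) = -1/2
q′′′(0) = 3/2
q^(4)(0) = 1/8
q^(5)(0) = -5/8
Then c_k = q^(k)(0)/k! gives each Taylor coefficient.

-t^5/192 + t^4/192 + t^3/4 - t^2/4 - 2*t + 2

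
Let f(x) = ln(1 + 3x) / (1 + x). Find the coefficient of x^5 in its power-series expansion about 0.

Take the Cauchy product of the two expansions.
f(0) = 0
f′(0) = 3
f′′(0) = -15
f′′′(0) = 99
f^(4)(0) = -882
f^(5)(0) = 10242
The Taylor polynomial is Σ f^(k)(0)/k! · x^k.

1707/20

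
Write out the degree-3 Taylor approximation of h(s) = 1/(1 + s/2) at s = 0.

-s^3/8 + s^2/4 - s/2 + 1

[s^0] = 1;  [s^1] = -1/2;  [s^2] = 1/4;  [s^3] = -1/8.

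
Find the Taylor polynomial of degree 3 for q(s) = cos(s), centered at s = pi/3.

sqrt(3)*(s - pi/3)^3/12 - (s - pi/3)^2/4 - sqrt(3)*(s - pi/3)/2 + 1/2

Compute the successive derivatives at the expansion point and divide by k!.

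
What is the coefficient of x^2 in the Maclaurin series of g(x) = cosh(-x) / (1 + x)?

3/2

Multiply the two series term by term and collect like powers.
[x^0] = 1;  [x^1] = -1;  [x^2] = 3/2.
So c_2 = g′′(0)/2! = 3/2.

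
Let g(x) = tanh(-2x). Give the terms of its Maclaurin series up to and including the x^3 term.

8*x^3/3 - 2*x

g(0) = 0
g′(0) = -2
g′′(0) = 0
g′′′(0) = 16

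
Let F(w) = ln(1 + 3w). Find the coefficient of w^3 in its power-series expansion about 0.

[w^0] = 0;  [w^1] = 3;  [w^2] = -9/2;  [w^3] = 9.

9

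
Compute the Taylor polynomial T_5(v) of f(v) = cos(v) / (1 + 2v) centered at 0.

Multiply the two series term by term and collect like powers.

-337*v^5/12 + 337*v^4/24 - 7*v^3 + 7*v^2/2 - 2*v + 1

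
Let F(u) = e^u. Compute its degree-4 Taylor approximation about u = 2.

Use the known series and substitute for the argument.
F(2) = e^(2)
F′(2) = e^(2)
F′′(2) = e^(2)
F′′′(2) = e^(2)
F^(4)(2) = e^(2)
Then c_k = F^(k)(2)/k! gives each Taylor coefficient.

(u - 2)^4*e^(2)/24 + (u - 2)^3*e^(2)/6 + (u - 2)^2*e^(2)/2 + (u - 2)*e^(2) + e^(2)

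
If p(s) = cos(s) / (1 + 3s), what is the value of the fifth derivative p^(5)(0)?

-27555

Expand each factor separately, then convolve coefficients.
The coefficient of s^5 in the expansion is -1837/8, so p^(5)(0) = 5! * (-1837/8) = -27555.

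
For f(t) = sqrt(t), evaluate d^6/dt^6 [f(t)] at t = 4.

Use the known series and substitute for the argument.
From the series, [(t - 4)^6] f = -21/2097152; multiply by 6! = 720 to get -945/131072.

-945/131072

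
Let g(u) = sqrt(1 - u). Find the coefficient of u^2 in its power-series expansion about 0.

g(0) = 1
g′(0) = -1/2
g′′(0) = -1/4
So c_2 = g′′(0)/2! = -1/8.

-1/8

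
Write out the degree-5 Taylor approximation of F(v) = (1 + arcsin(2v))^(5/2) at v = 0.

91*v^5/8 + 75*v^4/8 + 35*v^3/6 + 15*v^2/2 + 5*v + 1

Plug the Maclaurin series of the inner function into that of the outer and collect terms.
F(0) = 1
F′(0) = 5
F′′(0) = 15
F′′′(0) = 35
F^(4)(0) = 225
F^(5)(0) = 1365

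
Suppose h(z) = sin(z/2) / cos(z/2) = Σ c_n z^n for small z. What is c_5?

Invert the denominator's series and multiply.
h(0) = 0
h′(0) = 1/2
h′′(0) = 0
h′′′(0) = 1/4
h^(4)(0) = 0
h^(5)(0) = 1/2

1/240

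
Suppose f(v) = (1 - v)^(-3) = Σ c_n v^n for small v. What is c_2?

6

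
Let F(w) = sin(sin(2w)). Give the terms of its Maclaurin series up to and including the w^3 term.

Compose series: expand the inner function first, then feed it into the outer expansion.
F(0) = 0
F′(0) = 2
F′′(0) = 0
F′′′(0) = -16

-8*w^3/3 + 2*w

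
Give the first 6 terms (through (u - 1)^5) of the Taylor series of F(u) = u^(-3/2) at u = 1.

-693*(u - 1)^5/256 + 315*(u - 1)^4/128 - 35*(u - 1)^3/16 + 15*(u - 1)^2/8 - 3*(u - 1)/2 + 1

F(1) = 1
F′(1) = -3/2
F′′(1) = 15/4
F′′′(1) = -105/8
F^(4)(1) = 945/16
F^(5)(1) = -10395/32
Dividing each by k! gives the coefficients c_0, ..., c_5.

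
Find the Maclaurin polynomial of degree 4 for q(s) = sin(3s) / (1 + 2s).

-15*s^4 + 15*s^3/2 - 6*s^2 + 3*s

Expand each factor separately, then convolve coefficients.
q(0) = 0
q′(0) = 3
q′′(0) = -12
q′′′(0) = 45
q^(4)(0) = -360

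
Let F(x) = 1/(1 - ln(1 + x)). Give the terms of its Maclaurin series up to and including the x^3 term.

Substitute the inner expansion into the outer series and collect powers.

x^3/3 + x^2/2 + x + 1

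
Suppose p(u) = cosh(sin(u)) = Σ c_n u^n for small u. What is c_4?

-1/8

Plug the Maclaurin series of the inner function into that of the outer and collect terms.
So c_4 = p^(4)(0)/4! = -1/8.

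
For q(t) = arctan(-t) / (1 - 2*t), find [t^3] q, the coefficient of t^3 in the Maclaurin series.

-11/3

Use 1/(1 - r) = Σ r^k on the denominator, then take the Cauchy product.
q(0) = 0
q′(0) = -1
q′′(0) = -4
q′′′(0) = -22
Dividing each by k! gives the coefficients c_0, ..., c_3.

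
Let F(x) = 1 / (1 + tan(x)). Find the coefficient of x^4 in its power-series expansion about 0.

Use the geometric series for the reciprocal, then substitute.
F(0) = 1
F′(0) = -1
F′′(0) = 2
F′′′(0) = -8
F^(4)(0) = 40
Then c_k = F^(k)(0)/k! gives each Taylor coefficient.

5/3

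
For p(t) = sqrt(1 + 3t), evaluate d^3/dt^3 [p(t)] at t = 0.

From the series, [t^3] p = 27/16; multiply by 3! = 6 to get 81/8.

81/8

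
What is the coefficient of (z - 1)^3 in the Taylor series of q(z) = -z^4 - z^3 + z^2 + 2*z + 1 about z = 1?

-5

q(1) = 2
q′(1) = -3
q′′(1) = -16
q′′′(1) = -30
So c_3 = q′′′(1)/3! = -5.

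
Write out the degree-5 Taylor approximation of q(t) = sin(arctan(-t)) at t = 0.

-3*t^5/8 + t^3/2 - t

Compose series: expand the inner function first, then feed it into the outer expansion.
q(0) = 0
q′(0) = -1
q′′(0) = 0
q′′′(0) = 3
q^(4)(0) = 0
q^(5)(0) = -45
The Taylor polynomial is Σ q^(k)(0)/k! · t^k.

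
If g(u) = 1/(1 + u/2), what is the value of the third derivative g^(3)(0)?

-3/4

From the series, [u^3] g = -1/8; multiply by 3! = 6 to get -3/4.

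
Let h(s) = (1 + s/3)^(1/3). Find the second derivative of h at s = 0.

The coefficient of s^2 in the expansion is -1/81, so h′′(0) = 2! * (-1/81) = -2/81.

-2/81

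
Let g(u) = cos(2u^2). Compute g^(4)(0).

-48

The coefficient of u^4 in the expansion is -2, so g^(4)(0) = 4! * (-2) = -48.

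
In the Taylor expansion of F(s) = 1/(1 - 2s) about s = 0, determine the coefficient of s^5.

32

F(0) = 1
F′(0) = 2
F′′(0) = 8
F′′′(0) = 48
F^(4)(0) = 384
F^(5)(0) = 3840
So c_5 = F^(5)(0)/5! = 32.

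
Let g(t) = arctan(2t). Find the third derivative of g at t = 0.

The coefficient of t^3 in the expansion is -8/3, so g′′′(0) = 3! * (-8/3) = -16.

-16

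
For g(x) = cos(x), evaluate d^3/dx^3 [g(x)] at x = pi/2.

1

Differentiate repeatedly and evaluate at the center.
The coefficient of (x - pi/2)^3 in the expansion is 1/6, so g′′′(pi/2) = 3! * (1/6) = 1.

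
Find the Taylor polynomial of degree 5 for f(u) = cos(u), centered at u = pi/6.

-(u - pi/6)^5/240 + sqrt(3)*(u - pi/6)^4/48 + (u - pi/6)^3/12 - sqrt(3)*(u - pi/6)^2/4 - (u - pi/6)/2 + sqrt(3)/2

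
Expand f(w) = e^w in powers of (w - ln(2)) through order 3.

f(ln(2)) = 2
f′(ln(2)) = 2
f′′(ln(2)) = 2
f′′′(ln(2)) = 2

(w - ln(2))^3/3 + (w - ln(2))^2 + 2*(w - ln(2)) + 2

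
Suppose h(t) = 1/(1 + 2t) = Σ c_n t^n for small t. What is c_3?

-8

c_3 = h′′′(0)/3! = -8.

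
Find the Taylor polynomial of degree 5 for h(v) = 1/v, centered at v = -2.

-(v + 2)^5/64 - (v + 2)^4/32 - (v + 2)^3/16 - (v + 2)^2/8 - (v + 2)/4 - 1/2

Apply the Taylor formula c_k = f^(k)(a)/k!.
[(v + 2)^0] = -1/2;  [(v + 2)^1] = -1/4;  [(v + 2)^2] = -1/8;  [(v + 2)^3] = -1/16;  [(v + 2)^4] = -1/32;  [(v + 2)^5] = -1/64.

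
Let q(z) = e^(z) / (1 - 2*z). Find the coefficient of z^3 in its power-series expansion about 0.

79/6

Use 1/(1 - r) = Σ r^k on the denominator, then take the Cauchy product.
q(0) = 1
q′(0) = 3
q′′(0) = 13
q′′′(0) = 79
So c_3 = q′′′(0)/3! = 79/6.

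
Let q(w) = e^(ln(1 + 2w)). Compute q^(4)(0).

Substitute the inner expansion into the outer series and collect powers.
The coefficient of w^4 in the expansion is 0, so q^(4)(0) = 4! * (0) = 0.

0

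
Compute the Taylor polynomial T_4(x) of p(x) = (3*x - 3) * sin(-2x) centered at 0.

Distribute the polynomial across the series and collect like powers.
p(0) = 0
p′(0) = 6
p′′(0) = -12
p′′′(0) = -24
p^(4)(0) = 96

4*x^4 - 4*x^3 - 6*x^2 + 6*x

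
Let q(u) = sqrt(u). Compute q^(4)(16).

Use the known series and substitute for the argument.
The coefficient of (u - 16)^4 in the expansion is -5/2097152, so q^(4)(16) = 4! * (-5/2097152) = -15/262144.

-15/262144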